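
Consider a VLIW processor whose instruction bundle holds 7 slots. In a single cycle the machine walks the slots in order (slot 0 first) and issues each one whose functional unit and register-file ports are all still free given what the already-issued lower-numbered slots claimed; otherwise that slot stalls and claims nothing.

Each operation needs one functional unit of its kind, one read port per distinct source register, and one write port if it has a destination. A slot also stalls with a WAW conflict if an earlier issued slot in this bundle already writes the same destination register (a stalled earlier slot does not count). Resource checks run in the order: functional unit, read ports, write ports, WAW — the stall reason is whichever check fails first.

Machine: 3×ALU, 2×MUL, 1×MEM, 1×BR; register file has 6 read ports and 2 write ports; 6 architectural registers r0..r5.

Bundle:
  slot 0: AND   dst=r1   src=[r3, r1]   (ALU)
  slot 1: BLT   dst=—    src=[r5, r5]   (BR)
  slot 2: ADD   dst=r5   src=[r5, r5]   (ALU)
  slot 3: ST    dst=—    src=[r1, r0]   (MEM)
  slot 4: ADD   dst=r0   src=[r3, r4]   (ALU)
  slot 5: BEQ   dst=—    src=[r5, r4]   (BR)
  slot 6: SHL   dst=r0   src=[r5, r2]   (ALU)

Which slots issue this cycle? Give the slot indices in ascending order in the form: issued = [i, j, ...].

issued = [0, 1, 2, 3]

slot 0 (ALU): ISSUE — free A2,Mu2,Ld1,B1 rp4 wp1
slot 1 (BR): ISSUE — free A2,Mu2,Ld1,B0 rp3 wp1
slot 2 (ALU): ISSUE — free A1,Mu2,Ld1,B0 rp2 wp0
slot 3 (MEM): ISSUE — free A1,Mu2,Ld0,B0 rp0 wp0
slot 4 (ALU): stall RD_PORT — free A1,Mu2,Ld0,B0 rp0 wp0
slot 5 (BR): stall FU — free A1,Mu2,Ld0,B0 rp0 wp0
slot 6 (ALU): stall RD_PORT — free A1,Mu2,Ld0,B0 rp0 wp0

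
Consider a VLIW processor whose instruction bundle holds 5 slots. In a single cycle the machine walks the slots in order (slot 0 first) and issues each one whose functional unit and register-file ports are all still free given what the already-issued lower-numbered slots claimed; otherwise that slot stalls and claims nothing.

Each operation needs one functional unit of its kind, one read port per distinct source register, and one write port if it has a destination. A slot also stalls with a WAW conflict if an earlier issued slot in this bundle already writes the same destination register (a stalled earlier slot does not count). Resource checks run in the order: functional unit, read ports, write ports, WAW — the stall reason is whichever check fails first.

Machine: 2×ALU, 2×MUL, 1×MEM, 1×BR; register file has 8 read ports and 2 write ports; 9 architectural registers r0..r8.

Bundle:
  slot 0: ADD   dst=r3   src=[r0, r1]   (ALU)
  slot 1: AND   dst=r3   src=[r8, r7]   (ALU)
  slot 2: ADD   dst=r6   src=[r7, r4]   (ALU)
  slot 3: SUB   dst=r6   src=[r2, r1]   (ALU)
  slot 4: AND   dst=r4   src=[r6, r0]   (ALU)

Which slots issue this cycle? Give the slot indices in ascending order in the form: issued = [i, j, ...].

issued = [0, 2]

slot 0 (ALU): ISSUE — free A1,Mu2,Ld1,B1 rp6 wp1
slot 1 (ALU): stall WAW — free A1,Mu2,Ld1,B1 rp6 wp1
slot 2 (ALU): ISSUE — free A0,Mu2,Ld1,B1 rp4 wp0
slot 3 (ALU): stall FU — free A0,Mu2,Ld1,B1 rp4 wp0
slot 4 (ALU): stall FU — free A0,Mu2,Ld1,B1 rp4 wp0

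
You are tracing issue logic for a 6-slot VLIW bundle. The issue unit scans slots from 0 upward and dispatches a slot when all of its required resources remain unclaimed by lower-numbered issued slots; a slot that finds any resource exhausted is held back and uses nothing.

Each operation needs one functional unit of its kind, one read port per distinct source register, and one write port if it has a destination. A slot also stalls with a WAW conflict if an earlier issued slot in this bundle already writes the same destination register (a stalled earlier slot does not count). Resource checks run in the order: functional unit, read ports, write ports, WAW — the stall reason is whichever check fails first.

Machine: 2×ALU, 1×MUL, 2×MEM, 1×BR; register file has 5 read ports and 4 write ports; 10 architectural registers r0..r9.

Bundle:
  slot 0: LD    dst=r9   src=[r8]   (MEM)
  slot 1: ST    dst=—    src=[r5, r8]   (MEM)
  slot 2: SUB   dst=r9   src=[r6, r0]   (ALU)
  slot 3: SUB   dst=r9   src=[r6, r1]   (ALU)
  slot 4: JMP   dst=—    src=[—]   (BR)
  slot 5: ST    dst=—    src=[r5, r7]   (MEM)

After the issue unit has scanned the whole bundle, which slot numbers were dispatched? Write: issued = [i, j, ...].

issued = [0, 1, 4]

  0. MEM→r9 ⇒ go  {2A/1Mu/1Ld/1B | 4r 3w}
  1. MEM ⇒ go  {2A/1Mu/0Ld/1B | 2r 3w}
  2. ALU→r9 ⇒ no(WAW)  {2A/1Mu/0Ld/1B | 2r 3w}
  3. ALU→r9 ⇒ no(WAW)  {2A/1Mu/0Ld/1B | 2r 3w}
  4. BR ⇒ go  {2A/1Mu/0Ld/0B | 2r 3w}
  5. MEM ⇒ no(FU)  {2A/1Mu/0Ld/0B | 2r 3w}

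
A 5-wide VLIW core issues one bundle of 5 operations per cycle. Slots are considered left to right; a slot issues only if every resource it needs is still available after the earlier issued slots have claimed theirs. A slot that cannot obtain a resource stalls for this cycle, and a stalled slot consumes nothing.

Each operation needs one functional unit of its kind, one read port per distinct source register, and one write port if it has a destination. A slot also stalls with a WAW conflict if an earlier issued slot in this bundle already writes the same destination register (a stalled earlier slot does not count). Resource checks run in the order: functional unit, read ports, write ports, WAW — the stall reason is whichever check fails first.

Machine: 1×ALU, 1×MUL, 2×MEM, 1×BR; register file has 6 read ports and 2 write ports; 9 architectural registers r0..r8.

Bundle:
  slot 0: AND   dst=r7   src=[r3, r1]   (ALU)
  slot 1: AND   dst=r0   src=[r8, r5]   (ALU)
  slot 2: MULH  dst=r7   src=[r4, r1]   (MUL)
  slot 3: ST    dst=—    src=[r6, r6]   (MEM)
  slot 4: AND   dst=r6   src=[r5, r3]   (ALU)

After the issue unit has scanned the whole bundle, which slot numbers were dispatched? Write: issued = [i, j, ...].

issued = [0, 3]

  0. ALU→r7 ⇒ go  {0A/1Mu/2Ld/1B | 4r 1w}
  1. ALU→r0 ⇒ no(FU)  {0A/1Mu/2Ld/1B | 4r 1w}
  2. MUL→r7 ⇒ no(WAW)  {0A/1Mu/2Ld/1B | 4r 1w}
  3. MEM ⇒ go  {0A/1Mu/1Ld/1B | 3r 1w}
  4. ALU→r6 ⇒ no(FU)  {0A/1Mu/1Ld/1B | 3r 1w}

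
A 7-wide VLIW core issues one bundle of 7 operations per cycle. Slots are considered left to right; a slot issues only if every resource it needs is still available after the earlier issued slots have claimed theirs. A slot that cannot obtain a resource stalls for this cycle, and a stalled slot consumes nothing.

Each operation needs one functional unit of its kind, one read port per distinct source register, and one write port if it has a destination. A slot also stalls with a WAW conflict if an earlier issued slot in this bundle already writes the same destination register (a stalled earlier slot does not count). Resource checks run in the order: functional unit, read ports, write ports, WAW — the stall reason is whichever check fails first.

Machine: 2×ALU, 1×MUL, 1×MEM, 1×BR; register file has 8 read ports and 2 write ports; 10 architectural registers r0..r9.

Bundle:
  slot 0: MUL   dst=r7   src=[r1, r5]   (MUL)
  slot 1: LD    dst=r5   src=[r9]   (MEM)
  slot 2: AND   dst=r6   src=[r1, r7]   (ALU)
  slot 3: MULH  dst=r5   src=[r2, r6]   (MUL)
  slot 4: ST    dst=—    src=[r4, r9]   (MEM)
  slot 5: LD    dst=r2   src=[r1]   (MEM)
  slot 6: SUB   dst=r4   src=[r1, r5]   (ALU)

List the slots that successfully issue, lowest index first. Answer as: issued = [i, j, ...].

issued = [0, 1]

(0) want 1×MUL +2rd +1wr — yes → AL2|MU0|ME1|BR1|rd6|wr1
(1) want 1×MEM +1rd +1wr — yes → AL2|MU0|ME0|BR1|rd5|wr0
(2) want 1×ALU +2rd +1wr — WR_PORT → AL2|MU0|ME0|BR1|rd5|wr0
(3) want 1×MUL +2rd +1wr — FU → AL2|MU0|ME0|BR1|rd5|wr0
(4) want 1×MEM +2rd +0wr — FU → AL2|MU0|ME0|BR1|rd5|wr0
(5) want 1×MEM +1rd +1wr — FU → AL2|MU0|ME0|BR1|rd5|wr0
(6) want 1×ALU +2rd +1wr — WR_PORT → AL2|MU0|ME0|BR1|rd5|wr0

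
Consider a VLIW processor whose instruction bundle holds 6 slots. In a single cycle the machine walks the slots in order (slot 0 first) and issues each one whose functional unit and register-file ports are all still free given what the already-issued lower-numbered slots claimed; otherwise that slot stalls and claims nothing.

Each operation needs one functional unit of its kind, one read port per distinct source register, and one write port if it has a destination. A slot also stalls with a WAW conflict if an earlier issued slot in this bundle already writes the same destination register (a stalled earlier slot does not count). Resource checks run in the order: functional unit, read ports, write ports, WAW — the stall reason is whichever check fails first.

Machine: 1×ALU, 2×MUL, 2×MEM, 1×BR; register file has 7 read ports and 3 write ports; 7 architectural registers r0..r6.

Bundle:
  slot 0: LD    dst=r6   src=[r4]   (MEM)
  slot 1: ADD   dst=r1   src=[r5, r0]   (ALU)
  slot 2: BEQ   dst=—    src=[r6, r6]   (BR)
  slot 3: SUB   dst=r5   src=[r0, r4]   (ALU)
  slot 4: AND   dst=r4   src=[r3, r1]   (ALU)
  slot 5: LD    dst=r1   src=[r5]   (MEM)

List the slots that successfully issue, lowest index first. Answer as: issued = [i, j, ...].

(0) want 1×MEM +1rd +1wr — yes → AL1|MU2|ME1|BR1|rd6|wr2
(1) want 1×ALU +2rd +1wr — yes → AL0|MU2|ME1|BR1|rd4|wr1
(2) want 1×BR +1rd +0wr — yes → AL0|MU2|ME1|BR0|rd3|wr1
(3) want 1×ALU +2rd +1wr — FU → AL0|MU2|ME1|BR0|rd3|wr1
(4) want 1×ALU +2rd +1wr — FU → AL0|MU2|ME1|BR0|rd3|wr1
(5) want 1×MEM +1rd +1wr — WAW → AL0|MU2|ME1|BR0|rd3|wr1

issued = [0, 1, 2]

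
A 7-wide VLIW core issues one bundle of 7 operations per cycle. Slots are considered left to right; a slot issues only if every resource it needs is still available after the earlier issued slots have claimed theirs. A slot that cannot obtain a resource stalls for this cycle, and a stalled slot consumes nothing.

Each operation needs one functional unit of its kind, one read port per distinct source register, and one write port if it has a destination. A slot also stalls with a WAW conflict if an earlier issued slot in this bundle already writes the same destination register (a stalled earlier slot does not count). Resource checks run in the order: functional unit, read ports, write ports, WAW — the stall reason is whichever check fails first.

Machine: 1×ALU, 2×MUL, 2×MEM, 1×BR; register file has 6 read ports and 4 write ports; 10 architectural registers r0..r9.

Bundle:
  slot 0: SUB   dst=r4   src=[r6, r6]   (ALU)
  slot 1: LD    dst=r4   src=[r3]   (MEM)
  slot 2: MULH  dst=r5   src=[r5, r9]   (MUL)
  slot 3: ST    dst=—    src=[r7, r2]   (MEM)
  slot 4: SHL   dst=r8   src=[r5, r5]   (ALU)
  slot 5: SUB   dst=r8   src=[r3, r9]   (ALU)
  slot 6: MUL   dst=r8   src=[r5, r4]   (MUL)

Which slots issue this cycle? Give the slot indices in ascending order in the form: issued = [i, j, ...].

issued = [0, 2, 3]

(0) want 1×ALU +1rd +1wr — yes → AL0|MU2|ME2|BR1|rd5|wr3
(1) want 1×MEM +1rd +1wr — WAW → AL0|MU2|ME2|BR1|rd5|wr3
(2) want 1×MUL +2rd +1wr — yes → AL0|MU1|ME2|BR1|rd3|wr2
(3) want 1×MEM +2rd +0wr — yes → AL0|MU1|ME1|BR1|rd1|wr2
(4) want 1×ALU +1rd +1wr — FU → AL0|MU1|ME1|BR1|rd1|wr2
(5) want 1×ALU +2rd +1wr — FU → AL0|MU1|ME1|BR1|rd1|wr2
(6) want 1×MUL +2rd +1wr — RD_PORT → AL0|MU1|ME1|BR1|rd1|wr2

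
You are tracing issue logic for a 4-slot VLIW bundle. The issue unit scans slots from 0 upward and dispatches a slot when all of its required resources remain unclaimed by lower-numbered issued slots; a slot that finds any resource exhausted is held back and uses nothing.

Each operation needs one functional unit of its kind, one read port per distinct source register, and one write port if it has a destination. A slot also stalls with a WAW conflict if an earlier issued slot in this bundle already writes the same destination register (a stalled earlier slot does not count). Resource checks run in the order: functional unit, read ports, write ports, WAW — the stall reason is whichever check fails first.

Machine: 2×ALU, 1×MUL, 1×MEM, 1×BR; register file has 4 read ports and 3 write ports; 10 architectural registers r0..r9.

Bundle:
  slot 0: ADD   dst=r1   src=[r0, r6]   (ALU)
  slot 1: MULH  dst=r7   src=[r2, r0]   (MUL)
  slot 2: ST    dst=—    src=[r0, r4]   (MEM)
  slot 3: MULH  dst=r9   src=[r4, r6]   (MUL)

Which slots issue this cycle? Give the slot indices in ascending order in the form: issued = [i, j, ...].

(0) want 1×ALU +2rd +1wr — yes → AL1|MU1|ME1|BR1|rd2|wr2
(1) want 1×MUL +2rd +1wr — yes → AL1|MU0|ME1|BR1|rd0|wr1
(2) want 1×MEM +2rd +0wr — RD_PORT → AL1|MU0|ME1|BR1|rd0|wr1
(3) want 1×MUL +2rd +1wr — FU → AL1|MU0|ME1|BR1|rd0|wr1

issued = [0, 1]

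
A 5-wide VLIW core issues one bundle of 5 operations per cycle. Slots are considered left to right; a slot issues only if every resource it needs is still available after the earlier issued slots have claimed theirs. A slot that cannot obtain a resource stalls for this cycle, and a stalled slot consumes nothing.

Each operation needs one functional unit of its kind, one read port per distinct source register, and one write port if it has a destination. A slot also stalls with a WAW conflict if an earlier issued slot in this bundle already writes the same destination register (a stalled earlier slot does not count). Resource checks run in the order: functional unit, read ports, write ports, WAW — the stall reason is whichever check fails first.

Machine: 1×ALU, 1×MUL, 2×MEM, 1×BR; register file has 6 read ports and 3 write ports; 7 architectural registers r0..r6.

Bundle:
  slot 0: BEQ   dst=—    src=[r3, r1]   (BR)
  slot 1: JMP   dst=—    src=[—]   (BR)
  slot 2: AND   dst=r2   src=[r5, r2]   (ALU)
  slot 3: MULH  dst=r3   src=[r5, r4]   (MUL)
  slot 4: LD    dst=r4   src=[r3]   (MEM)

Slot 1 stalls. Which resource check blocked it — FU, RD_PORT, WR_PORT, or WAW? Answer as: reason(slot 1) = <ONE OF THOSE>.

reason(slot 1) = FU

[0] BR needs rd=2 wr=0: ok; after: ALU=1 MUL=1 MEM=2 BR=0, R=4, W=3
[1] BR needs rd=0 wr=0: FU; after: ALU=1 MUL=1 MEM=2 BR=0, R=4, W=3
[2] ALU needs rd=2 wr=1: ok; after: ALU=0 MUL=1 MEM=2 BR=0, R=2, W=2
[3] MUL needs rd=2 wr=1: ok; after: ALU=0 MUL=0 MEM=2 BR=0, R=0, W=1
[4] MEM needs rd=1 wr=1: RD_PORT; after: ALU=0 MUL=0 MEM=2 BR=0, R=0, W=1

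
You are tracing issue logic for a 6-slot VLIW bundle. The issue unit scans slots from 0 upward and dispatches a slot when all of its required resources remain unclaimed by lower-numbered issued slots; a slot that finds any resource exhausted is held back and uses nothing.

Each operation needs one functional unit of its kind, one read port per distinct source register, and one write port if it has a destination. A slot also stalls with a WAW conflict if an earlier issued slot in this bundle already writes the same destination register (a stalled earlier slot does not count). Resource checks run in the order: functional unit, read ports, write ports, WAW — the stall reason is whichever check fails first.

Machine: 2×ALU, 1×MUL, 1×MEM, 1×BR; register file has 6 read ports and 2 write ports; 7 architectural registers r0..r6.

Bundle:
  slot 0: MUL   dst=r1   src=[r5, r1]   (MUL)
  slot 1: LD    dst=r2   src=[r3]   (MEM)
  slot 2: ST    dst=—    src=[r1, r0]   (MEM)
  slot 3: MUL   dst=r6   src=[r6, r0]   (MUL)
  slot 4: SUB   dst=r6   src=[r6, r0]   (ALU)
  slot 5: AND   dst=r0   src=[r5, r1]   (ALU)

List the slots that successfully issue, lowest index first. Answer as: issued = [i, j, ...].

issued = [0, 1]

  0. MUL→r1 ⇒ go  {2A/0Mu/1Ld/1B | 4r 1w}
  1. MEM→r2 ⇒ go  {2A/0Mu/0Ld/1B | 3r 0w}
  2. MEM ⇒ no(FU)  {2A/0Mu/0Ld/1B | 3r 0w}
  3. MUL→r6 ⇒ no(FU)  {2A/0Mu/0Ld/1B | 3r 0w}
  4. ALU→r6 ⇒ no(WR_PORT)  {2A/0Mu/0Ld/1B | 3r 0w}
  5. ALU→r0 ⇒ no(WR_PORT)  {2A/0Mu/0Ld/1B | 3r 0w}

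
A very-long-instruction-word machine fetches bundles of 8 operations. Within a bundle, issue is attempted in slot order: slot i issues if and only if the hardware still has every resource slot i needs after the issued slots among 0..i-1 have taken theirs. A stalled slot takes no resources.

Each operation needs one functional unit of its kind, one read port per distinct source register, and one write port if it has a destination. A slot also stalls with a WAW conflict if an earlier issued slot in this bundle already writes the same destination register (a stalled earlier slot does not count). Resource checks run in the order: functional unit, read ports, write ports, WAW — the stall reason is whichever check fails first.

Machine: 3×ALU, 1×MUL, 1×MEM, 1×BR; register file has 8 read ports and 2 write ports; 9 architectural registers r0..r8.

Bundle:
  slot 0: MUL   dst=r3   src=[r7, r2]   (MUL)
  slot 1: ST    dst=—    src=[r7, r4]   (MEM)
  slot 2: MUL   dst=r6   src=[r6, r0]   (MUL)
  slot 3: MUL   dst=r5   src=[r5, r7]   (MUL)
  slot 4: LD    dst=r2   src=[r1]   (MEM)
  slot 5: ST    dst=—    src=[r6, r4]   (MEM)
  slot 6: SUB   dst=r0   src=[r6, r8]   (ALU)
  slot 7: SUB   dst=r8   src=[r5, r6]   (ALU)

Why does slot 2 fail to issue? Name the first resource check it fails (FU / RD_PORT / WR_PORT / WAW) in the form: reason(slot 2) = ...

reason(slot 2) = FU

slot 0 (MUL): ISSUE — free A3,Mu0,Ld1,B1 rp6 wp1
slot 1 (MEM): ISSUE — free A3,Mu0,Ld0,B1 rp4 wp1
slot 2 (MUL): stall FU — free A3,Mu0,Ld0,B1 rp4 wp1
slot 3 (MUL): stall FU — free A3,Mu0,Ld0,B1 rp4 wp1
slot 4 (MEM): stall FU — free A3,Mu0,Ld0,B1 rp4 wp1
slot 5 (MEM): stall FU — free A3,Mu0,Ld0,B1 rp4 wp1
slot 6 (ALU): ISSUE — free A2,Mu0,Ld0,B1 rp2 wp0
slot 7 (ALU): stall WR_PORT — free A2,Mu0,Ld0,B1 rp2 wp0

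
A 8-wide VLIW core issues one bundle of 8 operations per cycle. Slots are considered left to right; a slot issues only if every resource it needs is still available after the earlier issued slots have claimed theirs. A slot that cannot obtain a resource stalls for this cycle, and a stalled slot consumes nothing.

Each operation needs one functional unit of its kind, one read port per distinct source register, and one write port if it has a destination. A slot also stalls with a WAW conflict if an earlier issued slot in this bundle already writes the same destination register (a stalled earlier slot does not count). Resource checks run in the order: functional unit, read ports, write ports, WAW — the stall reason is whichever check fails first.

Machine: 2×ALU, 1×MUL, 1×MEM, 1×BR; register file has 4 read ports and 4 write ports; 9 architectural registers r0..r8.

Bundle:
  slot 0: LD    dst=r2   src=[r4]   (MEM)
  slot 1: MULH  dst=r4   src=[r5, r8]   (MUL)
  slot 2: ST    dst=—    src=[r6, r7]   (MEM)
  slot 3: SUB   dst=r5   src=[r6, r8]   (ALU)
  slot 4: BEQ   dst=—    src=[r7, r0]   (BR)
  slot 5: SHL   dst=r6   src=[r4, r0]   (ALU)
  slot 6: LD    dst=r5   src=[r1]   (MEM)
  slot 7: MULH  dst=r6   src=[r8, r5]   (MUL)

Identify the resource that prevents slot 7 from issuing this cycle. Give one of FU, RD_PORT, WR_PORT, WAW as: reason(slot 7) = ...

reason(slot 7) = FU

#0 MEM src=r4 dispatched  <A:2 Mu:1 Ld:0 B:1 rd:3 wr:3>
#1 MUL src=r5,r8 dispatched  <A:2 Mu:0 Ld:0 B:1 rd:1 wr:2>
#2 MEM src=r6,r7 held:FU  <A:2 Mu:0 Ld:0 B:1 rd:1 wr:2>
#3 ALU src=r6,r8 held:RD_PORT  <A:2 Mu:0 Ld:0 B:1 rd:1 wr:2>
#4 BR src=r7,r0 held:RD_PORT  <A:2 Mu:0 Ld:0 B:1 rd:1 wr:2>
#5 ALU src=r4,r0 held:RD_PORT  <A:2 Mu:0 Ld:0 B:1 rd:1 wr:2>
#6 MEM src=r1 held:FU  <A:2 Mu:0 Ld:0 B:1 rd:1 wr:2>
#7 MUL src=r8,r5 held:FU  <A:2 Mu:0 Ld:0 B:1 rd:1 wr:2>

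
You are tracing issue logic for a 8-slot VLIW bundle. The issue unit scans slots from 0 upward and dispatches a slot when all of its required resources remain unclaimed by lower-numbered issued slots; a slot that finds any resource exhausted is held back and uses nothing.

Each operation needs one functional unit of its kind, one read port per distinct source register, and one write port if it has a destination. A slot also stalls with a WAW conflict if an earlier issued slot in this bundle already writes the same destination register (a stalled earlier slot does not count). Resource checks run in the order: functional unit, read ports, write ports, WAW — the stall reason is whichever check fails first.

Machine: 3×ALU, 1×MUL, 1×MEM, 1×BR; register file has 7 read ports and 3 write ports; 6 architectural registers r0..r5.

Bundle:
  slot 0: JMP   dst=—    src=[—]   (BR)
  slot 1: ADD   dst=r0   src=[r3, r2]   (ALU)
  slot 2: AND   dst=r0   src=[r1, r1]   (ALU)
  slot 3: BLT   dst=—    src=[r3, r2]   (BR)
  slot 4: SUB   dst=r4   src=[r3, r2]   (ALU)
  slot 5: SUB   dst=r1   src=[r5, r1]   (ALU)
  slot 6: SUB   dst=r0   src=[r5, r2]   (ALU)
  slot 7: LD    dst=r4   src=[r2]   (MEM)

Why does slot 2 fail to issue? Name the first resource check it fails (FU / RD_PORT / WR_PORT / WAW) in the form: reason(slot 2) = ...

reason(slot 2) = WAW

(0) want 1×BR +0rd +0wr — yes → AL3|MU1|ME1|BR0|rd7|wr3
(1) want 1×ALU +2rd +1wr — yes → AL2|MU1|ME1|BR0|rd5|wr2
(2) want 1×ALU +1rd +1wr — WAW → AL2|MU1|ME1|BR0|rd5|wr2
(3) want 1×BR +2rd +0wr — FU → AL2|MU1|ME1|BR0|rd5|wr2
(4) want 1×ALU +2rd +1wr — yes → AL1|MU1|ME1|BR0|rd3|wr1
(5) want 1×ALU +2rd +1wr — yes → AL0|MU1|ME1|BR0|rd1|wr0
(6) want 1×ALU +2rd +1wr — FU → AL0|MU1|ME1|BR0|rd1|wr0
(7) want 1×MEM +1rd +1wr — WR_PORT → AL0|MU1|ME1|BR0|rd1|wr0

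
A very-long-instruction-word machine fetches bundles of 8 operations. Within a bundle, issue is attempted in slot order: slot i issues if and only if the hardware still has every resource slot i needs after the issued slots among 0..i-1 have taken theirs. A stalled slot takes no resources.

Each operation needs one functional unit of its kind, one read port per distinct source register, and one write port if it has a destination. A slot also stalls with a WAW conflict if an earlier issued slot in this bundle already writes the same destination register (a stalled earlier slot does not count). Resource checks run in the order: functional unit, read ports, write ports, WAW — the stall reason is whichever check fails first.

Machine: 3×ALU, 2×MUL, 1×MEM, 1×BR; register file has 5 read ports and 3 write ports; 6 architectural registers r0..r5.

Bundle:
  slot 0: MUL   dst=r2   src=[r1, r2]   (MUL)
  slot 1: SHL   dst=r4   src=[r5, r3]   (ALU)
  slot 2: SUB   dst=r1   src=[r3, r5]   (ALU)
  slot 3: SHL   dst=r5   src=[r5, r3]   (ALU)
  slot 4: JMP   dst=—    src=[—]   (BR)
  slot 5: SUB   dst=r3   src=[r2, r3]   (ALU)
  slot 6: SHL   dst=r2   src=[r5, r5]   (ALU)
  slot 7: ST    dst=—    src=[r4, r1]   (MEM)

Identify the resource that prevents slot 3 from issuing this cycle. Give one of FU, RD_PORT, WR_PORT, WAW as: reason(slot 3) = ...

reason(slot 3) = RD_PORT

  0. MUL→r2 ⇒ go  {3A/1Mu/1Ld/1B | 3r 2w}
  1. ALU→r4 ⇒ go  {2A/1Mu/1Ld/1B | 1r 1w}
  2. ALU→r1 ⇒ no(RD_PORT)  {2A/1Mu/1Ld/1B | 1r 1w}
  3. ALU→r5 ⇒ no(RD_PORT)  {2A/1Mu/1Ld/1B | 1r 1w}
  4. BR ⇒ go  {2A/1Mu/1Ld/0B | 1r 1w}
  5. ALU→r3 ⇒ no(RD_PORT)  {2A/1Mu/1Ld/0B | 1r 1w}
  6. ALU→r2 ⇒ no(WAW)  {2A/1Mu/1Ld/0B | 1r 1w}
  7. MEM ⇒ no(RD_PORT)  {2A/1Mu/1Ld/0B | 1r 1w}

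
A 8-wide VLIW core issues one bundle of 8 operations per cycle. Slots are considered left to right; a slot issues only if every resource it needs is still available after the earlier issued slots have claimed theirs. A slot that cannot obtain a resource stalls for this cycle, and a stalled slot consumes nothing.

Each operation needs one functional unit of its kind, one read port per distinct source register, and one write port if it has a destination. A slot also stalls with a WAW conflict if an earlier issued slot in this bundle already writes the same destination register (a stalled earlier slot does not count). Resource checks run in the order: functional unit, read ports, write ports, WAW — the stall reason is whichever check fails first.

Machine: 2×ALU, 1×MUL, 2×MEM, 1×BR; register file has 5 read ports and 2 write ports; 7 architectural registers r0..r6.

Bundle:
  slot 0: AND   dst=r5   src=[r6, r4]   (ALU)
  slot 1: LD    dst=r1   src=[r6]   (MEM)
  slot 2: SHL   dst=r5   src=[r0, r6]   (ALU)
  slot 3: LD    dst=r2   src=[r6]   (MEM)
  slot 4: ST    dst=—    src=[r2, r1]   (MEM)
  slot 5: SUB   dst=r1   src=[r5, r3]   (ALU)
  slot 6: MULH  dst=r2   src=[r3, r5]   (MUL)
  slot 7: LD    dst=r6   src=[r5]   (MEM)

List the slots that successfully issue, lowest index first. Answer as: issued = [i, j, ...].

issued = [0, 1, 4]

[0] ALU needs rd=2 wr=1: ok; after: ALU=1 MUL=1 MEM=2 BR=1, R=3, W=1
[1] MEM needs rd=1 wr=1: ok; after: ALU=1 MUL=1 MEM=1 BR=1, R=2, W=0
[2] ALU needs rd=2 wr=1: WR_PORT; after: ALU=1 MUL=1 MEM=1 BR=1, R=2, W=0
[3] MEM needs rd=1 wr=1: WR_PORT; after: ALU=1 MUL=1 MEM=1 BR=1, R=2, W=0
[4] MEM needs rd=2 wr=0: ok; after: ALU=1 MUL=1 MEM=0 BR=1, R=0, W=0
[5] ALU needs rd=2 wr=1: RD_PORT; after: ALU=1 MUL=1 MEM=0 BR=1, R=0, W=0
[6] MUL needs rd=2 wr=1: RD_PORT; after: ALU=1 MUL=1 MEM=0 BR=1, R=0, W=0
[7] MEM needs rd=1 wr=1: FU; after: ALU=1 MUL=1 MEM=0 BR=1, R=0, W=0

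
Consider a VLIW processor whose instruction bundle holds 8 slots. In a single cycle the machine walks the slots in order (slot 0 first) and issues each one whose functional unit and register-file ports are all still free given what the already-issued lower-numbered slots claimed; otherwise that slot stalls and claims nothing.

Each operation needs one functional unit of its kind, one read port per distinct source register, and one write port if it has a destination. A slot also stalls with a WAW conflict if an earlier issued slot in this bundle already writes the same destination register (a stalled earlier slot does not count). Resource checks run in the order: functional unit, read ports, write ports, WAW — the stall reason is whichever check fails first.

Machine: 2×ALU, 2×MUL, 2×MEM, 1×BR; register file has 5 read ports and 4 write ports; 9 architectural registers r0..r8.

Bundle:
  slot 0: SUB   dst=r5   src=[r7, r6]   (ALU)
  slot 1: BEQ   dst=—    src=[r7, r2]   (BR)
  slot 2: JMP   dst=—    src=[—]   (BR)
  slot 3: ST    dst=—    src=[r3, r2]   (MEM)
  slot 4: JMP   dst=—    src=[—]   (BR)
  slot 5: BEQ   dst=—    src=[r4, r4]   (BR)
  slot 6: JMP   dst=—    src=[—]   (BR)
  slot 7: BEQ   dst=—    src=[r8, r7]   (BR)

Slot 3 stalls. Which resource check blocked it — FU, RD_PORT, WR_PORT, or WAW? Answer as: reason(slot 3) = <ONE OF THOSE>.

reason(slot 3) = RD_PORT

slot 0 (ALU): ISSUE — free A1,Mu2,Ld2,B1 rp3 wp3
slot 1 (BR): ISSUE — free A1,Mu2,Ld2,B0 rp1 wp3
slot 2 (BR): stall FU — free A1,Mu2,Ld2,B0 rp1 wp3
slot 3 (MEM): stall RD_PORT — free A1,Mu2,Ld2,B0 rp1 wp3
slot 4 (BR): stall FU — free A1,Mu2,Ld2,B0 rp1 wp3
slot 5 (BR): stall FU — free A1,Mu2,Ld2,B0 rp1 wp3
slot 6 (BR): stall FU — free A1,Mu2,Ld2,B0 rp1 wp3
slot 7 (BR): stall FU — free A1,Mu2,Ld2,B0 rp1 wp3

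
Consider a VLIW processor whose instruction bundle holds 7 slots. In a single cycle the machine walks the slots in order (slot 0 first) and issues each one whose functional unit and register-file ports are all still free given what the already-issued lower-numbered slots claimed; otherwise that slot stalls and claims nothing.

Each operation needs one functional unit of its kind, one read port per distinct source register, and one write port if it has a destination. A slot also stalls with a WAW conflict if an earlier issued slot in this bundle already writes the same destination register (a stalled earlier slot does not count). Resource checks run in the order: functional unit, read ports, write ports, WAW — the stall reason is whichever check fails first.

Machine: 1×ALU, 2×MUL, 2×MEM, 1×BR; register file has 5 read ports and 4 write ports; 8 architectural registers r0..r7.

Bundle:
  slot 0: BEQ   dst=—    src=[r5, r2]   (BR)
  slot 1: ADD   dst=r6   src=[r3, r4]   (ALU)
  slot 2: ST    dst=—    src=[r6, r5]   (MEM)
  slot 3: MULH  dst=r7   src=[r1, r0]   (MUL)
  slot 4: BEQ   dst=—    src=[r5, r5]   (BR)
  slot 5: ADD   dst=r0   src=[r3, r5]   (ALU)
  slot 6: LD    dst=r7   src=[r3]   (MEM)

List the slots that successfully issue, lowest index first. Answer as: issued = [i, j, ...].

  0. BR ⇒ go  {1A/2Mu/2Ld/0B | 3r 4w}
  1. ALU→r6 ⇒ go  {0A/2Mu/2Ld/0B | 1r 3w}
  2. MEM ⇒ no(RD_PORT)  {0A/2Mu/2Ld/0B | 1r 3w}
  3. MUL→r7 ⇒ no(RD_PORT)  {0A/2Mu/2Ld/0B | 1r 3w}
  4. BR ⇒ no(FU)  {0A/2Mu/2Ld/0B | 1r 3w}
  5. ALU→r0 ⇒ no(FU)  {0A/2Mu/2Ld/0B | 1r 3w}
  6. MEM→r7 ⇒ go  {0A/2Mu/1Ld/0B | 0r 2w}

issued = [0, 1, 6]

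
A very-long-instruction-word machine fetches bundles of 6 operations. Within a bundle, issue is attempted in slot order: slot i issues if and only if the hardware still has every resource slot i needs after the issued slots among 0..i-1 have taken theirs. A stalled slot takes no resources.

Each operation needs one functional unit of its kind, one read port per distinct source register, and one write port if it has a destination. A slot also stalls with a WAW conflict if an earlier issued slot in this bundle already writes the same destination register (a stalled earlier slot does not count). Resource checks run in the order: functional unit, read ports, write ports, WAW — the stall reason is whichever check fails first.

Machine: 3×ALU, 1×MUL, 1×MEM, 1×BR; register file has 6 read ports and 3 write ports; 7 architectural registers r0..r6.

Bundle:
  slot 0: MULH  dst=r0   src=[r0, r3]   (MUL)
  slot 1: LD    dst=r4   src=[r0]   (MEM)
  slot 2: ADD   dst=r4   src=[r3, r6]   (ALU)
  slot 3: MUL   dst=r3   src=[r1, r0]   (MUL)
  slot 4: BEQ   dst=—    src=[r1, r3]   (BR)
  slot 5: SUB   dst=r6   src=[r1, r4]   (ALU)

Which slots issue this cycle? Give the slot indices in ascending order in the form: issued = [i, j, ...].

issued = [0, 1, 4]

#0 MUL src=r0,r3 dispatched  <A:3 Mu:0 Ld:1 B:1 rd:4 wr:2>
#1 MEM src=r0 dispatched  <A:3 Mu:0 Ld:0 B:1 rd:3 wr:1>
#2 ALU src=r3,r6 held:WAW  <A:3 Mu:0 Ld:0 B:1 rd:3 wr:1>
#3 MUL src=r1,r0 held:FU  <A:3 Mu:0 Ld:0 B:1 rd:3 wr:1>
#4 BR src=r1,r3 dispatched  <A:3 Mu:0 Ld:0 B:0 rd:1 wr:1>
#5 ALU src=r1,r4 held:RD_PORT  <A:3 Mu:0 Ld:0 B:0 rd:1 wr:1>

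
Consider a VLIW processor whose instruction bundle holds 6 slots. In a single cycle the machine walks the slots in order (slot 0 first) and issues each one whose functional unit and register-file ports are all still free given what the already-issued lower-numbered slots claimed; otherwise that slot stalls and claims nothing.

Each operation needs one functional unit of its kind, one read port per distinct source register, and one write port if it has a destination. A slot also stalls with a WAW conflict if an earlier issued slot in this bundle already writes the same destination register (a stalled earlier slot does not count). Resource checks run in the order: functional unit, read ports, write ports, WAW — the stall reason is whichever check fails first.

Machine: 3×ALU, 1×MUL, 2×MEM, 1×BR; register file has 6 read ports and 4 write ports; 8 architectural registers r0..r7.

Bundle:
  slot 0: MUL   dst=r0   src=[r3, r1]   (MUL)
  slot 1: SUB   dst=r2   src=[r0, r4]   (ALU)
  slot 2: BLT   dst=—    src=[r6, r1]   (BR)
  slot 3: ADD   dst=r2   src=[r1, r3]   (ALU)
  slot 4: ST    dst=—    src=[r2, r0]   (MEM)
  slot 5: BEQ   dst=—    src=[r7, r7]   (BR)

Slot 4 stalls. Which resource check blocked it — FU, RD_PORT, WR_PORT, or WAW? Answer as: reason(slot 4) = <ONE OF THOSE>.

reason(slot 4) = RD_PORT

  0. MUL→r0 ⇒ go  {3A/0Mu/2Ld/1B | 4r 3w}
  1. ALU→r2 ⇒ go  {2A/0Mu/2Ld/1B | 2r 2w}
  2. BR ⇒ go  {2A/0Mu/2Ld/0B | 0r 2w}
  3. ALU→r2 ⇒ no(RD_PORT)  {2A/0Mu/2Ld/0B | 0r 2w}
  4. MEM ⇒ no(RD_PORT)  {2A/0Mu/2Ld/0B | 0r 2w}
  5. BR ⇒ no(FU)  {2A/0Mu/2Ld/0B | 0r 2w}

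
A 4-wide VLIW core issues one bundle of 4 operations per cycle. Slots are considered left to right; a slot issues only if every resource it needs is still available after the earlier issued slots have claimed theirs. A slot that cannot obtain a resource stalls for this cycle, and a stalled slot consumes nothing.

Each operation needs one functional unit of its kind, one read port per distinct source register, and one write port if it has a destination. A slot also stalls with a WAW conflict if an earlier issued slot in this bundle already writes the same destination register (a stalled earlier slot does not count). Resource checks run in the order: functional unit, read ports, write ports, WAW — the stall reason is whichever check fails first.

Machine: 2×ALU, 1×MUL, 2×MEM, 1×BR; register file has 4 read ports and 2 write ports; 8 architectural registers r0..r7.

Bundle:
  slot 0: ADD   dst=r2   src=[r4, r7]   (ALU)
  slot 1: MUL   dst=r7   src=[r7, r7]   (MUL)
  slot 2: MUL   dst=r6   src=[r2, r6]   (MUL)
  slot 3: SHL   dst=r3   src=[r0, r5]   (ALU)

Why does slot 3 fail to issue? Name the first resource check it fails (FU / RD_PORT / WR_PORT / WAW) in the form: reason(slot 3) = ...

  0. ALU→r2 ⇒ go  {1A/1Mu/2Ld/1B | 2r 1w}
  1. MUL→r7 ⇒ go  {1A/0Mu/2Ld/1B | 1r 0w}
  2. MUL→r6 ⇒ no(FU)  {1A/0Mu/2Ld/1B | 1r 0w}
  3. ALU→r3 ⇒ no(RD_PORT)  {1A/0Mu/2Ld/1B | 1r 0w}

reason(slot 3) = RD_PORT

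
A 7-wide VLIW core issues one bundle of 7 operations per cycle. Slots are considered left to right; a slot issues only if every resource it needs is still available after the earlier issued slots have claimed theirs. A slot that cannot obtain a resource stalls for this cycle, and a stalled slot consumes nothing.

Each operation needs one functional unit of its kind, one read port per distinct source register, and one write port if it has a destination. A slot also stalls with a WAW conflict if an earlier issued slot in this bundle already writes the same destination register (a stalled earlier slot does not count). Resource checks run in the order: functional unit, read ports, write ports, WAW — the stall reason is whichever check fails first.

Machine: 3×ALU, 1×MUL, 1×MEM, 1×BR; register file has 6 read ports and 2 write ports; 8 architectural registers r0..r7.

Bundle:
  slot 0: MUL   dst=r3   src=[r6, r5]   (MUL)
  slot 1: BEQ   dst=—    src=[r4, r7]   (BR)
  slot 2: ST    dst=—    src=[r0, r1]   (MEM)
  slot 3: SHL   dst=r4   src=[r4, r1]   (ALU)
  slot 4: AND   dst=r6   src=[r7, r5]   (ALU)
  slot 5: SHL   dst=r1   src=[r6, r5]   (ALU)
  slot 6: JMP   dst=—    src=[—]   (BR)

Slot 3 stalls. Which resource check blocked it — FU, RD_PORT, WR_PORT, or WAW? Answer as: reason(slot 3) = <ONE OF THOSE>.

reason(slot 3) = RD_PORT

slot 0 (MUL): ISSUE — free A3,Mu0,Ld1,B1 rp4 wp1
slot 1 (BR): ISSUE — free A3,Mu0,Ld1,B0 rp2 wp1
slot 2 (MEM): ISSUE — free A3,Mu0,Ld0,B0 rp0 wp1
slot 3 (ALU): stall RD_PORT — free A3,Mu0,Ld0,B0 rp0 wp1
slot 4 (ALU): stall RD_PORT — free A3,Mu0,Ld0,B0 rp0 wp1
slot 5 (ALU): stall RD_PORT — free A3,Mu0,Ld0,B0 rp0 wp1
slot 6 (BR): stall FU — free A3,Mu0,Ld0,B0 rp0 wp1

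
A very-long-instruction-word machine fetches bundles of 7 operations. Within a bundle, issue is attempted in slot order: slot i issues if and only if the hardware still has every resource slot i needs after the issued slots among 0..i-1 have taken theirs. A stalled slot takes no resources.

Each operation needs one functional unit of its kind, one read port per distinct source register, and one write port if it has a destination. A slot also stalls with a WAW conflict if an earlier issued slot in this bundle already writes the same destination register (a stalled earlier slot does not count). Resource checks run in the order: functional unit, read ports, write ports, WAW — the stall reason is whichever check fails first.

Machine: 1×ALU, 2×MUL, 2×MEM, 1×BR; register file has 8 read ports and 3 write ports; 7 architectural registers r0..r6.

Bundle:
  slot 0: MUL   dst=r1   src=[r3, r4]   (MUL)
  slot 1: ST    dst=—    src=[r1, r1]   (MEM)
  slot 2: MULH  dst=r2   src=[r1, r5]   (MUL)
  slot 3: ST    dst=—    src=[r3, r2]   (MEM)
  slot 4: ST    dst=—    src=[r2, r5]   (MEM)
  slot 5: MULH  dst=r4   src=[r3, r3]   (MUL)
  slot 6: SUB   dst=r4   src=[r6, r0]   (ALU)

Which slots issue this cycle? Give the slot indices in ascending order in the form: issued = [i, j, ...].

issued = [0, 1, 2, 3]

#0 MUL src=r3,r4 dispatched  <A:1 Mu:1 Ld:2 B:1 rd:6 wr:2>
#1 MEM src=r1,r1 dispatched  <A:1 Mu:1 Ld:1 B:1 rd:5 wr:2>
#2 MUL src=r1,r5 dispatched  <A:1 Mu:0 Ld:1 B:1 rd:3 wr:1>
#3 MEM src=r3,r2 dispatched  <A:1 Mu:0 Ld:0 B:1 rd:1 wr:1>
#4 MEM src=r2,r5 held:FU  <A:1 Mu:0 Ld:0 B:1 rd:1 wr:1>
#5 MUL src=r3,r3 held:FU  <A:1 Mu:0 Ld:0 B:1 rd:1 wr:1>
#6 ALU src=r6,r0 held:RD_PORT  <A:1 Mu:0 Ld:0 B:1 rd:1 wr:1>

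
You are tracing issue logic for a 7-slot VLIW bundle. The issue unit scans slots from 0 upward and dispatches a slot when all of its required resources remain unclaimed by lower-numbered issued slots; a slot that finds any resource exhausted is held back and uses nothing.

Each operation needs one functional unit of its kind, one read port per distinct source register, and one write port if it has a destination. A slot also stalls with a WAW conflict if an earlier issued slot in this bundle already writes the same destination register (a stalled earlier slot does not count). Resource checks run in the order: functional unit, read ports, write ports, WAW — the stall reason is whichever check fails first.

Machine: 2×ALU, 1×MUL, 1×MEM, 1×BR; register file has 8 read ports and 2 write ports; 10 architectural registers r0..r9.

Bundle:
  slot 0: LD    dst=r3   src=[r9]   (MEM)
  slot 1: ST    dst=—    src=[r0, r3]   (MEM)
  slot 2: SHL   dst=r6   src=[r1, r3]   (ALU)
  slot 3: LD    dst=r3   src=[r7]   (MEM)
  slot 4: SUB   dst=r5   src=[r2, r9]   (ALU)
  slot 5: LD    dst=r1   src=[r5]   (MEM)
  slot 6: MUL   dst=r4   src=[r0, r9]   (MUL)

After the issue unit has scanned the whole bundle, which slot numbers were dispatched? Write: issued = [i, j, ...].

issued = [0, 2]

[0] MEM needs rd=1 wr=1: ok; after: ALU=2 MUL=1 MEM=0 BR=1, R=7, W=1
[1] MEM needs rd=2 wr=0: FU; after: ALU=2 MUL=1 MEM=0 BR=1, R=7, W=1
[2] ALU needs rd=2 wr=1: ok; after: ALU=1 MUL=1 MEM=0 BR=1, R=5, W=0
[3] MEM needs rd=1 wr=1: FU; after: ALU=1 MUL=1 MEM=0 BR=1, R=5, W=0
[4] ALU needs rd=2 wr=1: WR_PORT; after: ALU=1 MUL=1 MEM=0 BR=1, R=5, W=0
[5] MEM needs rd=1 wr=1: FU; after: ALU=1 MUL=1 MEM=0 BR=1, R=5, W=0
[6] MUL needs rd=2 wr=1: WR_PORT; after: ALU=1 MUL=1 MEM=0 BR=1, R=5, W=0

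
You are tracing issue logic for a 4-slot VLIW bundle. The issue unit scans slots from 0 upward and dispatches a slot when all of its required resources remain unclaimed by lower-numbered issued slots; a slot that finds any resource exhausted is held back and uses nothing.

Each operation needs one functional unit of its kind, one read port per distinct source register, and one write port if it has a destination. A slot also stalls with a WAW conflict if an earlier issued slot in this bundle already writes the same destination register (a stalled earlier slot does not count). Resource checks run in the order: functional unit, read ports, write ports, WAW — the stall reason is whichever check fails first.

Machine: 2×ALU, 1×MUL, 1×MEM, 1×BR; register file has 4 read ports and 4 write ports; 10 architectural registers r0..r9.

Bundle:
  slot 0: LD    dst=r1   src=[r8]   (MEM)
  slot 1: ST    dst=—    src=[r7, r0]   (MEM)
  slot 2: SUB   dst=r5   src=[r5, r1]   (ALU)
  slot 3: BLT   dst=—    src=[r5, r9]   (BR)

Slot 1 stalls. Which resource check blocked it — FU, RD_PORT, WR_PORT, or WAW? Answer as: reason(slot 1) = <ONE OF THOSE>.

reason(slot 1) = FU

slot 0 (MEM): ISSUE — free A2,Mu1,Ld0,B1 rp3 wp3
slot 1 (MEM): stall FU — free A2,Mu1,Ld0,B1 rp3 wp3
slot 2 (ALU): ISSUE — free A1,Mu1,Ld0,B1 rp1 wp2
slot 3 (BR): stall RD_PORT — free A1,Mu1,Ld0,B1 rp1 wp2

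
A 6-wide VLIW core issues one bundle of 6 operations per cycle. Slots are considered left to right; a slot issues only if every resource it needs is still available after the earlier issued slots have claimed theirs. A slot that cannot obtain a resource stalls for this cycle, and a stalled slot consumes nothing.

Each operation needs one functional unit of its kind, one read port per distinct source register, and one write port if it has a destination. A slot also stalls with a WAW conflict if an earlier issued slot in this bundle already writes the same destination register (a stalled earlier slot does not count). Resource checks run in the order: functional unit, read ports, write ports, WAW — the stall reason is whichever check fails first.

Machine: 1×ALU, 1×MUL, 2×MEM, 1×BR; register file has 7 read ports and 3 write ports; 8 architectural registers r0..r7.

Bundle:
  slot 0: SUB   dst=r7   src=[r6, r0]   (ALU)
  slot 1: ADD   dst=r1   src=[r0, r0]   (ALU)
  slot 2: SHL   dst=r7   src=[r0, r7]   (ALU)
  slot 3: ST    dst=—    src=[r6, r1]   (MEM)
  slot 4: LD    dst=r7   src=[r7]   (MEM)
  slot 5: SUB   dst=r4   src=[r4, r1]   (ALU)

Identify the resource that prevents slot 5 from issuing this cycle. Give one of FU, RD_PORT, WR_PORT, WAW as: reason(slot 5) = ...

reason(slot 5) = FU

slot 0 (ALU): ISSUE — free A0,Mu1,Ld2,B1 rp5 wp2
slot 1 (ALU): stall FU — free A0,Mu1,Ld2,B1 rp5 wp2
slot 2 (ALU): stall FU — free A0,Mu1,Ld2,B1 rp5 wp2
slot 3 (MEM): ISSUE — free A0,Mu1,Ld1,B1 rp3 wp2
slot 4 (MEM): stall WAW — free A0,Mu1,Ld1,B1 rp3 wp2
slot 5 (ALU): stall FU — free A0,Mu1,Ld1,B1 rp3 wp2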